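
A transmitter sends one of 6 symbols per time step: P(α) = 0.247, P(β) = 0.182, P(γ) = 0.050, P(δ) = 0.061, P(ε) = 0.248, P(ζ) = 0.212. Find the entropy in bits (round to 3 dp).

H = −Σ pᵢ log₂ pᵢ.
−0.247·log₂(0.247) = 0.4983
−0.182·log₂(0.182) = 0.4474
−0.050·log₂(0.050) = 0.2161
−0.061·log₂(0.061) = 0.2461
−0.248·log₂(0.248) = 0.4989
−0.212·log₂(0.212) = 0.4744
Sum ≈ 2.3812 → 2.381 bits.

2.381 bits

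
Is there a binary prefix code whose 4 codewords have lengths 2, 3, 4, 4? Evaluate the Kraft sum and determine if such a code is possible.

With common denominator 2^4 = 16: Σ 2^(−ℓᵢ) = 4/16 + 2/16 + 1/16 + 1/16 = 8/16 = 0.5.
Kraft's inequality requires Σ ≤ 1; here Σ = 0.5 ≤ 1, so such a prefix code exists.

0.5; yes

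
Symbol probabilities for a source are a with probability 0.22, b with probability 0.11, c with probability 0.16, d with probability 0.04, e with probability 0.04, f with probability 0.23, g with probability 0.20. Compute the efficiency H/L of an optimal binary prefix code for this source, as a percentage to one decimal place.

Entropy H = −Σ p log₂ p ≈ 2.5774 bits.
Huffman merges: 1/25+1/25→2/25; 2/25+11/100→19/100; 4/25+19/100→7/20; 1/5+11/50→21/50; 23/100+7/20→29/50; 21/50+29/50→1. L = 131/50 ≈ 2.6200.
Efficiency = H/L = 2.5774/2.6200 = 98.4%.

98.4%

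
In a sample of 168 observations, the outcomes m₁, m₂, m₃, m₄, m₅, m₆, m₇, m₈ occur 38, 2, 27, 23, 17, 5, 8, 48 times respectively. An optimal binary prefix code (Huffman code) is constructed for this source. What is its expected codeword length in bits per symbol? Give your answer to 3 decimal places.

2.619 bits/symbol

Probabilities are the counts divided by 168.
Repeatedly combine the two least-probable nodes; the expected code length is the sum of the merged weights.
merge 1/84 + 5/168 → 1/24
merge 1/24 + 1/21 → 5/56
merge 5/56 + 17/168 → 4/21
merge 23/168 + 9/56 → 25/84
merge 4/21 + 19/84 → 5/12
merge 2/7 + 25/84 → 7/12
merge 5/12 + 7/12 → 1
L = 1/24 + 5/56 + 4/21 + 25/84 + 5/12 + 7/12 + 1 = 55/21 ≈ 2.619 bits/symbol.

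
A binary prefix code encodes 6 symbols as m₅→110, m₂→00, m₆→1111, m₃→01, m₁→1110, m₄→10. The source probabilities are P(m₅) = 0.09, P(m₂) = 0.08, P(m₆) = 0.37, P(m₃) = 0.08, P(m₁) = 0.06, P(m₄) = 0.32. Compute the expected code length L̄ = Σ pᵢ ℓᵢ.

L̄ = Σ pᵢ·ℓᵢ = 0.09·3 + 0.08·2 + 0.37·4 + 0.08·2 + 0.06·4 + 0.32·2 = 2.95 bits/symbol.

2.95 bits/symbol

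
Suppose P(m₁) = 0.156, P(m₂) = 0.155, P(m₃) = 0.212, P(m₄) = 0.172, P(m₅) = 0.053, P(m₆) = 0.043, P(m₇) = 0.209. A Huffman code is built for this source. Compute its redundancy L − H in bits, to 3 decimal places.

0.037 bits

Entropy H = −Σ p log₂ p ≈ 2.6381 bits.
Huffman merges: 43/1000+53/1000→12/125; 12/125+31/200→251/1000; 39/250+43/250→41/125; 209/1000+53/250→421/1000; 251/1000+41/125→579/1000; 421/1000+579/1000→1. L = 107/40 ≈ 2.6750.
L − H = 2.6750 − 2.6381 = 0.037 bits.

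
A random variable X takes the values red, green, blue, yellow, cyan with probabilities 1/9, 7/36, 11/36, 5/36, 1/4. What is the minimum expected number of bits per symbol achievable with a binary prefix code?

2.25 bits/symbol

Repeatedly combine the two least-probable nodes; the expected code length is the sum of the merged weights.
merge 1/9 + 5/36 → 1/4
merge 7/36 + 1/4 → 4/9
merge 1/4 + 11/36 → 5/9
merge 4/9 + 5/9 → 1
L = 1/4 + 4/9 + 5/9 + 1 = 9/4 = 2.25 bits/symbol.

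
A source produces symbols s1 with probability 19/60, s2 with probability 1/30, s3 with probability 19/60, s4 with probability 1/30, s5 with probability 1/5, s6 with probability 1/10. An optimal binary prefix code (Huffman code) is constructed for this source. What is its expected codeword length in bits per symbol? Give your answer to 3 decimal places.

Repeatedly combine the two least-probable nodes; the expected code length is the sum of the merged weights.
merge 1/30 + 1/30 → 1/15
merge 1/15 + 1/10 → 1/6
merge 1/6 + 1/5 → 11/30
merge 19/60 + 19/60 → 19/30
merge 11/30 + 19/30 → 1
L = 1/15 + 1/6 + 11/30 + 19/30 + 1 = 67/30 ≈ 2.233 bits/symbol.

2.233 bits/symbol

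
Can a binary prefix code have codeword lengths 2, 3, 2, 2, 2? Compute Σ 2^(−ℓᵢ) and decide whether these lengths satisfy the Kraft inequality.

With common denominator 2^3 = 8: Σ 2^(−ℓᵢ) = 2/8 + 1/8 + 2/8 + 2/8 + 2/8 = 9/8 = 1.125.
Kraft's inequality requires Σ ≤ 1; here Σ = 1.125 > 1, so no such prefix code exists.

1.125; no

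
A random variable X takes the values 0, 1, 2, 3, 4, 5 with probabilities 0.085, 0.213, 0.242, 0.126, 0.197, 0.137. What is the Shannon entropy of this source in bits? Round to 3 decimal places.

H = −Σ pᵢ log₂ pᵢ.
−0.085·log₂(0.085) = 0.3023
−0.213·log₂(0.213) = 0.4752
−0.242·log₂(0.242) = 0.4954
−0.126·log₂(0.126) = 0.3766
−0.197·log₂(0.197) = 0.4617
−0.137·log₂(0.137) = 0.3929
Sum ≈ 2.5040 → 2.504 bits.

2.504 bits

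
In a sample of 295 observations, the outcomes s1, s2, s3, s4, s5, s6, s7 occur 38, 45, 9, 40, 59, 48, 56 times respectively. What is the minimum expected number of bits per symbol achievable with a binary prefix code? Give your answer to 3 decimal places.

2.769 bits/symbol

Probabilities are the counts divided by 295.
Repeatedly combine the two least-probable nodes; the expected code length is the sum of the merged weights.
merge 9/295 + 38/295 → 47/295
merge 8/59 + 9/59 → 17/59
merge 47/295 + 48/295 → 19/59
merge 56/295 + 1/5 → 23/59
merge 17/59 + 19/59 → 36/59
merge 23/59 + 36/59 → 1
L = 47/295 + 17/59 + 19/59 + 23/59 + 36/59 + 1 = 817/295 ≈ 2.769 bits/symbol.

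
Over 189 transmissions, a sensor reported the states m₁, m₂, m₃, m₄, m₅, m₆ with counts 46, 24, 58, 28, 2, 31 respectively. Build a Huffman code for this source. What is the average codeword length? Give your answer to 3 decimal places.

Probabilities are the counts divided by 189.
Repeatedly combine the two least-probable nodes; the expected code length is the sum of the merged weights.
merge 2/189 + 8/63 → 26/189
merge 26/189 + 4/27 → 2/7
merge 31/189 + 46/189 → 11/27
merge 2/7 + 58/189 → 16/27
merge 11/27 + 16/27 → 1
L = 26/189 + 2/7 + 11/27 + 16/27 + 1 = 458/189 ≈ 2.423 bits/symbol.

2.423 bits/symbol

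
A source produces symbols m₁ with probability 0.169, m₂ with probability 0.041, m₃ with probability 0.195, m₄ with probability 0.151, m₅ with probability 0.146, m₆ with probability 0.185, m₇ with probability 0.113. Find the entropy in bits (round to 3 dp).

H = −Σ pᵢ log₂ pᵢ.
−0.169·log₂(0.169) = 0.4335
−0.041·log₂(0.041) = 0.1889
−0.195·log₂(0.195) = 0.4599
−0.151·log₂(0.151) = 0.4118
−0.146·log₂(0.146) = 0.4053
−0.185·log₂(0.185) = 0.4504
−0.113·log₂(0.113) = 0.3555
Sum ≈ 2.7052 → 2.705 bits.

2.705 bits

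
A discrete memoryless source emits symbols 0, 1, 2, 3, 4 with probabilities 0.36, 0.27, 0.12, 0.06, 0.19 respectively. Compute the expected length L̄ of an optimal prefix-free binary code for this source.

Repeatedly combine the two least-probable nodes; the expected code length is the sum of the merged weights.
merge 3/50 + 3/25 → 9/50
merge 9/50 + 19/100 → 37/100
merge 27/100 + 9/25 → 63/100
merge 37/100 + 63/100 → 1
L = 9/50 + 37/100 + 63/100 + 1 = 109/50 = 2.18 bits/symbol.

2.18 bits/symbol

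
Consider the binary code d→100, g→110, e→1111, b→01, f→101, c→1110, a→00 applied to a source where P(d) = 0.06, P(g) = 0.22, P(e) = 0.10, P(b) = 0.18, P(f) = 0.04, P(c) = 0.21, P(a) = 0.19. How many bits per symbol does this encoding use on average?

2.94 bits/symbol

L̄ = Σ pᵢ·ℓᵢ = 0.06·3 + 0.22·3 + 0.10·4 + 0.18·2 + 0.04·3 + 0.21·4 + 0.19·2 = 2.94 bits/symbol.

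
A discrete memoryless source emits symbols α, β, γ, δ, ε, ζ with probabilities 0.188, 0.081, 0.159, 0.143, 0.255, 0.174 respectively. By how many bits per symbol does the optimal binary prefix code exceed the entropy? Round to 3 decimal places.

Entropy H = −Σ p log₂ p ≈ 2.5118 bits.
Huffman merges: 81/1000+143/1000→28/125; 159/1000+87/500→333/1000; 47/250+28/125→103/250; 51/200+333/1000→147/250; 103/250+147/250→1. L = 2557/1000 ≈ 2.5570.
L − H = 2.5570 − 2.5118 = 0.045 bits.

0.045 bits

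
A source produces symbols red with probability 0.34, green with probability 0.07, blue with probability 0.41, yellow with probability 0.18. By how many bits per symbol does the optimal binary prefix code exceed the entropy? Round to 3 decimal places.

Entropy H = −Σ p log₂ p ≈ 1.7704 bits.
Huffman merges: 7/100+9/50→1/4; 1/4+17/50→59/100; 41/100+59/100→1. L = 46/25 ≈ 1.8400.
L − H = 1.8400 − 1.7704 = 0.070 bits.

0.070 bits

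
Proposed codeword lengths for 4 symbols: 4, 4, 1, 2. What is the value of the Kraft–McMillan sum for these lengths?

With common denominator 2^4 = 16: Σ 2^(−ℓᵢ) = 1/16 + 1/16 + 8/16 + 4/16 = 14/16 = 0.875.

0.875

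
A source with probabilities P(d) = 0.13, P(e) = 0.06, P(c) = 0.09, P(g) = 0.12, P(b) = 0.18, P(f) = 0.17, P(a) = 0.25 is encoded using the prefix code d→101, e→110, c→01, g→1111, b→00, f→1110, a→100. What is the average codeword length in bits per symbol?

3.02 bits/symbol

L̄ = Σ pᵢ·ℓᵢ = 0.13·3 + 0.06·3 + 0.09·2 + 0.12·4 + 0.18·2 + 0.17·4 + 0.25·3 = 3.02 bits/symbol.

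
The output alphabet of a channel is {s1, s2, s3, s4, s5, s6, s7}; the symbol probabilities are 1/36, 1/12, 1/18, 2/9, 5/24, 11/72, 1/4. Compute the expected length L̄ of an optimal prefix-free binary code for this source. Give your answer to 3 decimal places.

Repeatedly combine the two least-probable nodes; the expected code length is the sum of the merged weights.
merge 1/36 + 1/18 → 1/12
merge 1/12 + 1/12 → 1/6
merge 11/72 + 1/6 → 23/72
merge 5/24 + 2/9 → 31/72
merge 1/4 + 23/72 → 41/72
merge 31/72 + 41/72 → 1
L = 1/12 + 1/6 + 23/72 + 31/72 + 41/72 + 1 = 185/72 ≈ 2.569 bits/symbol.

2.569 bits/symbol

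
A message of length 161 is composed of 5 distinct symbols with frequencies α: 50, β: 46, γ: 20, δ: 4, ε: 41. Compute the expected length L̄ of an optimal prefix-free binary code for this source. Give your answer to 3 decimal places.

2.149 bits/symbol

Probabilities are the counts divided by 161.
Repeatedly combine the two least-probable nodes; the expected code length is the sum of the merged weights.
merge 4/161 + 20/161 → 24/161
merge 24/161 + 41/161 → 65/161
merge 2/7 + 50/161 → 96/161
merge 65/161 + 96/161 → 1
L = 24/161 + 65/161 + 96/161 + 1 = 346/161 ≈ 2.149 bits/symbol.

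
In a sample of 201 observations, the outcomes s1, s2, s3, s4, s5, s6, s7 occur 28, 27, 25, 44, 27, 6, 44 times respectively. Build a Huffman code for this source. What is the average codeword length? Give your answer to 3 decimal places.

Probabilities are the counts divided by 201.
Repeatedly combine the two least-probable nodes; the expected code length is the sum of the merged weights.
merge 2/67 + 25/201 → 31/201
merge 9/67 + 9/67 → 18/67
merge 28/201 + 31/201 → 59/201
merge 44/201 + 44/201 → 88/201
merge 18/67 + 59/201 → 113/201
merge 88/201 + 113/201 → 1
L = 31/201 + 18/67 + 59/201 + 88/201 + 113/201 + 1 = 182/67 ≈ 2.716 bits/symbol.

2.716 bits/symbol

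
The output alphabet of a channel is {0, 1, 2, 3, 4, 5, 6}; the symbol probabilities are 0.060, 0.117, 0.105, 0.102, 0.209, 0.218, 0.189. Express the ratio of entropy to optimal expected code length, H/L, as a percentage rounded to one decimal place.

98.3%

Entropy H = −Σ p log₂ p ≈ 2.6884 bits.
Huffman merges: 3/50+51/500→81/500; 21/200+117/1000→111/500; 81/500+189/1000→351/1000; 209/1000+109/500→427/1000; 111/500+351/1000→573/1000; 427/1000+573/1000→1. L = 547/200 ≈ 2.7350.
Efficiency = H/L = 2.6884/2.7350 = 98.3%.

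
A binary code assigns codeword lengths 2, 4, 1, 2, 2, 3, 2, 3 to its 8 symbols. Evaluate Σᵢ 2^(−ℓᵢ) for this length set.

1.8125

With common denominator 2^4 = 16: Σ 2^(−ℓᵢ) = 4/16 + 1/16 + 8/16 + 4/16 + 4/16 + 2/16 + 4/16 + 2/16 = 29/16 = 1.8125.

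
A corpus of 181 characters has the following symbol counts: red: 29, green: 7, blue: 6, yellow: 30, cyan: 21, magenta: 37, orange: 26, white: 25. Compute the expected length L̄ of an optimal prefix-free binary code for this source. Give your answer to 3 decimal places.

2.867 bits/symbol

Probabilities are the counts divided by 181.
Repeatedly combine the two least-probable nodes; the expected code length is the sum of the merged weights.
merge 6/181 + 7/181 → 13/181
merge 13/181 + 21/181 → 34/181
merge 25/181 + 26/181 → 51/181
merge 29/181 + 30/181 → 59/181
merge 34/181 + 37/181 → 71/181
merge 51/181 + 59/181 → 110/181
merge 71/181 + 110/181 → 1
L = 13/181 + 34/181 + 51/181 + 59/181 + 71/181 + 110/181 + 1 = 519/181 ≈ 2.867 bits/symbol.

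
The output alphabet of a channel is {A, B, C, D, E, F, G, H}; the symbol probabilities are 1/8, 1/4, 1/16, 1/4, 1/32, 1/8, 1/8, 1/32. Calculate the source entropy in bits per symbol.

Each probability is a power of 1/2, so log₂(1/p) is an integer.
H = Σ p·log₂(1/p) = 1/8·3 + 1/4·2 + 1/16·4 + 1/4·2 + 1/32·5 + 1/8·3 + 1/8·3 + 1/32·5 = 2.6875 bits.

2.6875 bits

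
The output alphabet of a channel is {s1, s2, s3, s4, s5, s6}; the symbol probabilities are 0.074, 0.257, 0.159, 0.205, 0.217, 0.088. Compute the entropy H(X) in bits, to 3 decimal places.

2.459 bits

H = −Σ pᵢ log₂ pᵢ.
−0.074·log₂(0.074) = 0.2780
−0.257·log₂(0.257) = 0.5038
−0.159·log₂(0.159) = 0.4218
−0.205·log₂(0.205) = 0.4687
−0.217·log₂(0.217) = 0.4783
−0.088·log₂(0.088) = 0.3086
Sum ≈ 2.4591 → 2.459 bits.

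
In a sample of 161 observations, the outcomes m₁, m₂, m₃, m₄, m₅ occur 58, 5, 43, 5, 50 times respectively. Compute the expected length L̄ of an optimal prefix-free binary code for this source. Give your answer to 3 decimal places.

2.031 bits/symbol

Probabilities are the counts divided by 161.
Repeatedly combine the two least-probable nodes; the expected code length is the sum of the merged weights.
merge 5/161 + 5/161 → 10/161
merge 10/161 + 43/161 → 53/161
merge 50/161 + 53/161 → 103/161
merge 58/161 + 103/161 → 1
L = 10/161 + 53/161 + 103/161 + 1 = 327/161 ≈ 2.031 bits/symbol.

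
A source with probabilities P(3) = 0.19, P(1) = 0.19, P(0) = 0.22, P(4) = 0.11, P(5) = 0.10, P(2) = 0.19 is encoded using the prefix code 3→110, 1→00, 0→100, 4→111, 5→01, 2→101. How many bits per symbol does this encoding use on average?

2.71 bits/symbol

L̄ = Σ pᵢ·ℓᵢ = 0.19·3 + 0.19·2 + 0.22·3 + 0.11·3 + 0.10·2 + 0.19·3 = 2.71 bits/symbol.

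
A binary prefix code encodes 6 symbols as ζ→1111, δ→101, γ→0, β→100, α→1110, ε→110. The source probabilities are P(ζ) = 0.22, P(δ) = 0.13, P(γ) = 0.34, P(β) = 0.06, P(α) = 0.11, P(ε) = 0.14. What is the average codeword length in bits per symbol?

L̄ = Σ pᵢ·ℓᵢ = 0.22·4 + 0.13·3 + 0.34·1 + 0.06·3 + 0.11·4 + 0.14·3 = 2.65 bits/symbol.

2.65 bits/symbol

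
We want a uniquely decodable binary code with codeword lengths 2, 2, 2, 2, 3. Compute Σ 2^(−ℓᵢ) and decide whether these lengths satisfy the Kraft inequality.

With common denominator 2^3 = 8: Σ 2^(−ℓᵢ) = 2/8 + 2/8 + 2/8 + 2/8 + 1/8 = 9/8 = 1.125.
Kraft's inequality requires Σ ≤ 1; here Σ = 1.125 > 1, so no such prefix code exists.

1.125; no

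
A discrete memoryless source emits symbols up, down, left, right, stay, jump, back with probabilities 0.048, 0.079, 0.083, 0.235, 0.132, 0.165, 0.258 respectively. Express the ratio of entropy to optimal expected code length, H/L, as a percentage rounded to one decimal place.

Entropy H = −Σ p log₂ p ≈ 2.6074 bits.
Huffman merges: 6/125+79/1000→127/1000; 83/1000+127/1000→21/100; 33/250+33/200→297/1000; 21/100+47/200→89/200; 129/500+297/1000→111/200; 89/200+111/200→1. L = 1317/500 ≈ 2.6340.
Efficiency = H/L = 2.6074/2.6340 = 99.0%.

99.0%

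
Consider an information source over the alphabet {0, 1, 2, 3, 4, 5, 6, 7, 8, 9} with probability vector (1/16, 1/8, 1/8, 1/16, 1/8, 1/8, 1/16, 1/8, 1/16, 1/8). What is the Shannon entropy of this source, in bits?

3.25 bits

Each probability is a power of 1/2, so log₂(1/p) is an integer.
H = Σ p·log₂(1/p) = 1/16·4 + 1/8·3 + 1/8·3 + 1/16·4 + 1/8·3 + 1/8·3 + 1/16·4 + 1/8·3 + 1/16·4 + 1/8·3 = 3.25 bits.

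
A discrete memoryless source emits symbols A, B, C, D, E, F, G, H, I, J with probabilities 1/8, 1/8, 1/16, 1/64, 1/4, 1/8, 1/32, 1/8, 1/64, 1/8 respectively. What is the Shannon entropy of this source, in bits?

Each probability is a power of 1/2, so log₂(1/p) is an integer.
H = Σ p·log₂(1/p) = 1/8·3 + 1/8·3 + 1/16·4 + 1/64·6 + 1/4·2 + 1/8·3 + 1/32·5 + 1/8·3 + 1/64·6 + 1/8·3 = 2.96875 bits.

2.96875 bits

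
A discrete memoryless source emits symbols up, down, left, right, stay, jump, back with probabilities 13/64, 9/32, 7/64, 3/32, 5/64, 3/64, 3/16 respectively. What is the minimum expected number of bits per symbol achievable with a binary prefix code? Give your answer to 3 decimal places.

2.641 bits/symbol

Repeatedly combine the two least-probable nodes; the expected code length is the sum of the merged weights.
merge 3/64 + 5/64 → 1/8
merge 3/32 + 7/64 → 13/64
merge 1/8 + 3/16 → 5/16
merge 13/64 + 13/64 → 13/32
merge 9/32 + 5/16 → 19/32
merge 13/32 + 19/32 → 1
L = 1/8 + 13/64 + 5/16 + 13/32 + 19/32 + 1 = 169/64 ≈ 2.641 bits/symbol.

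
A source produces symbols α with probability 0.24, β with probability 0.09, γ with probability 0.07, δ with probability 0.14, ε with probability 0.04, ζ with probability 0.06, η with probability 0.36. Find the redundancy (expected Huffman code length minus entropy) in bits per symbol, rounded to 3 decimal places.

Entropy H = −Σ p log₂ p ≈ 2.4324 bits.
Huffman merges: 1/25+3/50→1/10; 7/100+9/100→4/25; 1/10+7/50→6/25; 4/25+6/25→2/5; 6/25+9/25→3/5; 2/5+3/5→1. L = 5/2 ≈ 2.5000.
L − H = 2.5000 − 2.4324 = 0.068 bits.

0.068 bits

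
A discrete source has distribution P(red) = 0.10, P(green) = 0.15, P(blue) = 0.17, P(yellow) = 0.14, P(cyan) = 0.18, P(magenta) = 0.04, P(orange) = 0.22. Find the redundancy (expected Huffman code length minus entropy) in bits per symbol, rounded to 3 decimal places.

0.054 bits

Entropy H = −Σ p log₂ p ≈ 2.6861 bits.
Huffman merges: 1/25+1/10→7/50; 7/50+7/50→7/25; 3/20+17/100→8/25; 9/50+11/50→2/5; 7/25+8/25→3/5; 2/5+3/5→1. L = 137/50 ≈ 2.7400.
L − H = 2.7400 − 2.6861 = 0.054 bits.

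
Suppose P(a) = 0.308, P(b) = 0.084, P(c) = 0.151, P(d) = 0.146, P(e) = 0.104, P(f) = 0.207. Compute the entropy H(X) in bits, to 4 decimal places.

H = −Σ pᵢ log₂ pᵢ.
−0.308·log₂(0.308) = 0.5233
−0.084·log₂(0.084) = 0.3002
−0.151·log₂(0.151) = 0.4118
−0.146·log₂(0.146) = 0.4053
−0.104·log₂(0.104) = 0.3396
−0.207·log₂(0.207) = 0.4704
Sum ≈ 2.4505 → 2.4505 bits.

2.4505 bits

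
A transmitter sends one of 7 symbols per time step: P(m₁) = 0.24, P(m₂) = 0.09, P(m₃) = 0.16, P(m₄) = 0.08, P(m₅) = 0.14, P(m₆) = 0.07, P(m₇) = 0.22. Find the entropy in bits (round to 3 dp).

2.668 bits

H = −Σ pᵢ log₂ pᵢ.
−0.24·log₂(0.24) = 0.4941
−0.09·log₂(0.09) = 0.3127
−0.16·log₂(0.16) = 0.4230
−0.08·log₂(0.08) = 0.2915
−0.14·log₂(0.14) = 0.3971
−0.07·log₂(0.07) = 0.2686
−0.22·log₂(0.22) = 0.4806
Sum ≈ 2.6676 → 2.668 bits.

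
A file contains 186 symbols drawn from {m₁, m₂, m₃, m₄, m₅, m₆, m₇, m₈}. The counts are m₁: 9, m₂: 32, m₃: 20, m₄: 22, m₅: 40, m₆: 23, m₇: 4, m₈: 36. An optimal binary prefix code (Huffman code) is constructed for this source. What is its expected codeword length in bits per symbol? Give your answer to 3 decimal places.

Probabilities are the counts divided by 186.
Repeatedly combine the two least-probable nodes; the expected code length is the sum of the merged weights.
merge 2/93 + 3/62 → 13/186
merge 13/186 + 10/93 → 11/62
merge 11/93 + 23/186 → 15/62
merge 16/93 + 11/62 → 65/186
merge 6/31 + 20/93 → 38/93
merge 15/62 + 65/186 → 55/93
merge 38/93 + 55/93 → 1
L = 13/186 + 11/62 + 15/62 + 65/186 + 38/93 + 55/93 + 1 = 88/31 ≈ 2.839 bits/symbol.

2.839 bits/symbol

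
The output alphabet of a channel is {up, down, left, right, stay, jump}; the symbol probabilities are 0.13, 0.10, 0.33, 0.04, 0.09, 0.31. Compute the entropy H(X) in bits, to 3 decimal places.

H = −Σ pᵢ log₂ pᵢ.
−0.13·log₂(0.13) = 0.3826
−0.10·log₂(0.10) = 0.3322
−0.33·log₂(0.33) = 0.5278
−0.04·log₂(0.04) = 0.1858
−0.09·log₂(0.09) = 0.3127
−0.31·log₂(0.31) = 0.5238
Sum ≈ 2.2649 → 2.265 bits.

2.265 bits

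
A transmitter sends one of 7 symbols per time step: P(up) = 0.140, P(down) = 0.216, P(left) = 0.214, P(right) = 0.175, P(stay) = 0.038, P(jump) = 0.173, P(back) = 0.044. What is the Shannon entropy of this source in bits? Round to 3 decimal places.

2.606 bits

H = −Σ pᵢ log₂ pᵢ.
−0.140·log₂(0.140) = 0.3971
−0.216·log₂(0.216) = 0.4776
−0.214·log₂(0.214) = 0.4760
−0.175·log₂(0.175) = 0.4401
−0.038·log₂(0.038) = 0.1793
−0.173·log₂(0.173) = 0.4379
−0.044·log₂(0.044) = 0.1983
Sum ≈ 2.6062 → 2.606 bits.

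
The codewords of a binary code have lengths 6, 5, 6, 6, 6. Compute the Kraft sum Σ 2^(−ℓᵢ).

0.09375

With common denominator 2^6 = 64: Σ 2^(−ℓᵢ) = 1/64 + 2/64 + 1/64 + 1/64 + 1/64 = 6/64 = 0.09375.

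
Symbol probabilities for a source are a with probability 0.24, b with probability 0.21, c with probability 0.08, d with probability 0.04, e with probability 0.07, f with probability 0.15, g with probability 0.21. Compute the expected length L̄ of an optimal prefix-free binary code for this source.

Repeatedly combine the two least-probable nodes; the expected code length is the sum of the merged weights.
merge 1/25 + 7/100 → 11/100
merge 2/25 + 11/100 → 19/100
merge 3/20 + 19/100 → 17/50
merge 21/100 + 21/100 → 21/50
merge 6/25 + 17/50 → 29/50
merge 21/50 + 29/50 → 1
L = 11/100 + 19/100 + 17/50 + 21/50 + 29/50 + 1 = 66/25 = 2.64 bits/symbol.

2.64 bits/symbol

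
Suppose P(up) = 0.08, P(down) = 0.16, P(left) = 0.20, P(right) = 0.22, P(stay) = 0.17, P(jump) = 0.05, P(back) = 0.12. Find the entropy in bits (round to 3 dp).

2.677 bits

H = −Σ pᵢ log₂ pᵢ.
−0.08·log₂(0.08) = 0.2915
−0.16·log₂(0.16) = 0.4230
−0.20·log₂(0.20) = 0.4644
−0.22·log₂(0.22) = 0.4806
−0.17·log₂(0.17) = 0.4346
−0.05·log₂(0.05) = 0.2161
−0.12·log₂(0.12) = 0.3671
Sum ≈ 2.6772 → 2.677 bits.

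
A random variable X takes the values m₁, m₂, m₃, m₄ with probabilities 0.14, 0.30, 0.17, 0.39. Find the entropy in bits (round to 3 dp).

H = −Σ pᵢ log₂ pᵢ.
−0.14·log₂(0.14) = 0.3971
−0.30·log₂(0.30) = 0.5211
−0.17·log₂(0.17) = 0.4346
−0.39·log₂(0.39) = 0.5298
Sum ≈ 1.8826 → 1.883 bits.

1.883 bits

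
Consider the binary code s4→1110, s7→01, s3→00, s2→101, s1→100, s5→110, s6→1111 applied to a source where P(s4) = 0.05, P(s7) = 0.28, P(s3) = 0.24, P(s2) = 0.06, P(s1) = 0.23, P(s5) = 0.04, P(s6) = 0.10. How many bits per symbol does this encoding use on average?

L̄ = Σ pᵢ·ℓᵢ = 0.05·4 + 0.28·2 + 0.24·2 + 0.06·3 + 0.23·3 + 0.04·3 + 0.10·4 = 2.63 bits/symbol.

2.63 bits/symbol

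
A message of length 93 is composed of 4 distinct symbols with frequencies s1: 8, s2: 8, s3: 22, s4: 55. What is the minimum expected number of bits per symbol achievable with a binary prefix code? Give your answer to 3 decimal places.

1.581 bits/symbol

Probabilities are the counts divided by 93.
Repeatedly combine the two least-probable nodes; the expected code length is the sum of the merged weights.
merge 8/93 + 8/93 → 16/93
merge 16/93 + 22/93 → 38/93
merge 38/93 + 55/93 → 1
L = 16/93 + 38/93 + 1 = 49/31 ≈ 1.581 bits/symbol.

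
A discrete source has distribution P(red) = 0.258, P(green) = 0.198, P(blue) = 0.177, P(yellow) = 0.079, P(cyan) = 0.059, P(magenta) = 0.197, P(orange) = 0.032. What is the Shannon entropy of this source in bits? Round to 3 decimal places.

H = −Σ pᵢ log₂ pᵢ.
−0.258·log₂(0.258) = 0.5043
−0.198·log₂(0.198) = 0.4626
−0.177·log₂(0.177) = 0.4422
−0.079·log₂(0.079) = 0.2893
−0.059·log₂(0.059) = 0.2409
−0.197·log₂(0.197) = 0.4617
−0.032·log₂(0.032) = 0.1589
Sum ≈ 2.5599 → 2.560 bits.

2.560 bits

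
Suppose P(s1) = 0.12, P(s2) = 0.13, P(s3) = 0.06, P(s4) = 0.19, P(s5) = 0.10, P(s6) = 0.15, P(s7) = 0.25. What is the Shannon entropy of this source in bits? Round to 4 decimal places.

H = −Σ pᵢ log₂ pᵢ.
−0.12·log₂(0.12) = 0.3671
−0.13·log₂(0.13) = 0.3826
−0.06·log₂(0.06) = 0.2435
−0.19·log₂(0.19) = 0.4552
−0.10·log₂(0.10) = 0.3322
−0.15·log₂(0.15) = 0.4105
−0.25·log₂(0.25) = 0.5000
Sum ≈ 2.6912 → 2.6912 bits.

2.6912 bits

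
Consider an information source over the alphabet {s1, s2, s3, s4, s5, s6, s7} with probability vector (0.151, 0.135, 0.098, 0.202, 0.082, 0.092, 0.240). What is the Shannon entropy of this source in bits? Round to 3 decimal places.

H = −Σ pᵢ log₂ pᵢ.
−0.151·log₂(0.151) = 0.4118
−0.135·log₂(0.135) = 0.3900
−0.098·log₂(0.098) = 0.3284
−0.202·log₂(0.202) = 0.4661
−0.082·log₂(0.082) = 0.2959
−0.092·log₂(0.092) = 0.3167
−0.240·log₂(0.240) = 0.4941
Sum ≈ 2.7031 → 2.703 bits.

2.703 bits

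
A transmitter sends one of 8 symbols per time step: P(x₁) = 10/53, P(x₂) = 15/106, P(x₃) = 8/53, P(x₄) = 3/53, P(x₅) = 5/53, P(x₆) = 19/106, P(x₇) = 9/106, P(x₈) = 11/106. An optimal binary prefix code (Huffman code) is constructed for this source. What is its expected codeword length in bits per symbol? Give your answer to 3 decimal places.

Repeatedly combine the two least-probable nodes; the expected code length is the sum of the merged weights.
merge 3/53 + 9/106 → 15/106
merge 5/53 + 11/106 → 21/106
merge 15/106 + 15/106 → 15/53
merge 8/53 + 19/106 → 35/106
merge 10/53 + 21/106 → 41/106
merge 15/53 + 35/106 → 65/106
merge 41/106 + 65/106 → 1
L = 15/106 + 21/106 + 15/53 + 35/106 + 41/106 + 65/106 + 1 = 313/106 ≈ 2.953 bits/symbol.

2.953 bits/symbol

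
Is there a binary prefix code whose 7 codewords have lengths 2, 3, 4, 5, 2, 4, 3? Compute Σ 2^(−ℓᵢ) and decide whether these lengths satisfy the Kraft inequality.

With common denominator 2^5 = 32: Σ 2^(−ℓᵢ) = 8/32 + 4/32 + 2/32 + 1/32 + 8/32 + 2/32 + 4/32 = 29/32 = 0.90625.
Kraft's inequality requires Σ ≤ 1; here Σ = 0.90625 ≤ 1, so such a prefix code exists.

0.90625; yes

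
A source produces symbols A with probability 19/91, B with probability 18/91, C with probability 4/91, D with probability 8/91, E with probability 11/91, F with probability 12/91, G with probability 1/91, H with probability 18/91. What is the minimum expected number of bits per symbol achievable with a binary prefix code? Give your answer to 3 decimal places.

2.791 bits/symbol

Repeatedly combine the two least-probable nodes; the expected code length is the sum of the merged weights.
merge 1/91 + 4/91 → 5/91
merge 5/91 + 8/91 → 1/7
merge 11/91 + 12/91 → 23/91
merge 1/7 + 18/91 → 31/91
merge 18/91 + 19/91 → 37/91
merge 23/91 + 31/91 → 54/91
merge 37/91 + 54/91 → 1
L = 5/91 + 1/7 + 23/91 + 31/91 + 37/91 + 54/91 + 1 = 254/91 ≈ 2.791 bits/symbol.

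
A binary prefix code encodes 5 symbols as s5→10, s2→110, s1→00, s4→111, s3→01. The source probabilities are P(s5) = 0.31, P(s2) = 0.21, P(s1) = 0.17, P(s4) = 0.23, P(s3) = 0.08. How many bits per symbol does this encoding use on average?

L̄ = Σ pᵢ·ℓᵢ = 0.31·2 + 0.21·3 + 0.17·2 + 0.23·3 + 0.08·2 = 2.44 bits/symbol.

2.44 bits/symbol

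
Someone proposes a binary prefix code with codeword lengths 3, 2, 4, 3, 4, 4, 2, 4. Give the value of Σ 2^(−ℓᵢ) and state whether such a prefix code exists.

With common denominator 2^4 = 16: Σ 2^(−ℓᵢ) = 2/16 + 4/16 + 1/16 + 2/16 + 1/16 + 1/16 + 4/16 + 1/16 = 16/16 = 1.
Kraft's inequality requires Σ ≤ 1; here Σ = 1 ≤ 1, so such a prefix code exists.

1; yes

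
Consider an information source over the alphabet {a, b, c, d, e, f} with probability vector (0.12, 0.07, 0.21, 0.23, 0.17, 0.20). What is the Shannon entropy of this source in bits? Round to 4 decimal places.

2.4951 bits

H = −Σ pᵢ log₂ pᵢ.
−0.12·log₂(0.12) = 0.3671
−0.07·log₂(0.07) = 0.2686
−0.21·log₂(0.21) = 0.4728
−0.23·log₂(0.23) = 0.4877
−0.17·log₂(0.17) = 0.4346
−0.20·log₂(0.20) = 0.4644
Sum ≈ 2.4951 → 2.4951 bits.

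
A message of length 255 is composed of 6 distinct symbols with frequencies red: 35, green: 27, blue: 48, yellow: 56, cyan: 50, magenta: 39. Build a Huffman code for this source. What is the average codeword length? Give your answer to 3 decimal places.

2.584 bits/symbol

Probabilities are the counts divided by 255.
Repeatedly combine the two least-probable nodes; the expected code length is the sum of the merged weights.
merge 9/85 + 7/51 → 62/255
merge 13/85 + 16/85 → 29/85
merge 10/51 + 56/255 → 106/255
merge 62/255 + 29/85 → 149/255
merge 106/255 + 149/255 → 1
L = 62/255 + 29/85 + 106/255 + 149/255 + 1 = 659/255 ≈ 2.584 bits/symbol.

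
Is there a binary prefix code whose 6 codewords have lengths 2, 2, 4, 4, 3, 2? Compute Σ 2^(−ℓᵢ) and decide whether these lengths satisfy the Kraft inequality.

1; yes

With common denominator 2^4 = 16: Σ 2^(−ℓᵢ) = 4/16 + 4/16 + 1/16 + 1/16 + 2/16 + 4/16 = 16/16 = 1.
Kraft's inequality requires Σ ≤ 1; here Σ = 1 ≤ 1, so such a prefix code exists.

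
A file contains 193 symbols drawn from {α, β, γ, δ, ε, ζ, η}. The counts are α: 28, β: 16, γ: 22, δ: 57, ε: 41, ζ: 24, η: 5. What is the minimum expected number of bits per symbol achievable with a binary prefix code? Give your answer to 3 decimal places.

Probabilities are the counts divided by 193.
Repeatedly combine the two least-probable nodes; the expected code length is the sum of the merged weights.
merge 5/193 + 16/193 → 21/193
merge 21/193 + 22/193 → 43/193
merge 24/193 + 28/193 → 52/193
merge 41/193 + 43/193 → 84/193
merge 52/193 + 57/193 → 109/193
merge 84/193 + 109/193 → 1
L = 21/193 + 43/193 + 52/193 + 84/193 + 109/193 + 1 = 502/193 ≈ 2.601 bits/symbol.

2.601 bits/symbol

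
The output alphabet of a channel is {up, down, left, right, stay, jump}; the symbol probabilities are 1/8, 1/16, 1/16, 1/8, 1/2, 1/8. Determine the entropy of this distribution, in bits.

Each probability is a power of 1/2, so log₂(1/p) is an integer.
H = Σ p·log₂(1/p) = 1/8·3 + 1/16·4 + 1/16·4 + 1/8·3 + 1/2·1 + 1/8·3 = 2.125 bits.

2.125 bits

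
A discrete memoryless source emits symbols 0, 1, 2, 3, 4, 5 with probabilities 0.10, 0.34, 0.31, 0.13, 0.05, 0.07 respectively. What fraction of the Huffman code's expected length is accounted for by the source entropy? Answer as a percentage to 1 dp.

96.3%

Entropy H = −Σ p log₂ p ≈ 2.2525 bits.
Huffman merges: 1/20+7/100→3/25; 1/10+3/25→11/50; 13/100+11/50→7/20; 31/100+17/50→13/20; 7/20+13/20→1. L = 117/50 ≈ 2.3400.
Efficiency = H/L = 2.2525/2.3400 = 96.3%.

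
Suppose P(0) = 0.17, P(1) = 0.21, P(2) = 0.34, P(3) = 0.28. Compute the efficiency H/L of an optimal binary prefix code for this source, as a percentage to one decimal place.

97.5%

Entropy H = −Σ p log₂ p ≈ 1.9508 bits.
Huffman merges: 17/100+21/100→19/50; 7/25+17/50→31/50; 19/50+31/50→1. L = 2 ≈ 2.0000.
Efficiency = H/L = 1.9508/2.0000 = 97.5%.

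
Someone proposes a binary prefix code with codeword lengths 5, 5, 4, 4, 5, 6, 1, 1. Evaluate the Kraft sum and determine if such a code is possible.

1.234375; no

With common denominator 2^6 = 64: Σ 2^(−ℓᵢ) = 2/64 + 2/64 + 4/64 + 4/64 + 2/64 + 1/64 + 32/64 + 32/64 = 79/64 = 1.234375.
Kraft's inequality requires Σ ≤ 1; here Σ = 1.234375 > 1, so no such prefix code exists.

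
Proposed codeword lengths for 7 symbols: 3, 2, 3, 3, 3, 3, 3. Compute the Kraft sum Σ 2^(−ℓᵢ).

1

With common denominator 2^3 = 8: Σ 2^(−ℓᵢ) = 1/8 + 2/8 + 1/8 + 1/8 + 1/8 + 1/8 + 1/8 = 8/8 = 1.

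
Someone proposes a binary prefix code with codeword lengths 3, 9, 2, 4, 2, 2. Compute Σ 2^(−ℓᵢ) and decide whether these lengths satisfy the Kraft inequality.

0.939453125; yes

With common denominator 2^9 = 512: Σ 2^(−ℓᵢ) = 64/512 + 1/512 + 128/512 + 32/512 + 128/512 + 128/512 = 481/512 = 0.939453125.
Kraft's inequality requires Σ ≤ 1; here Σ = 0.939453125 ≤ 1, so such a prefix code exists.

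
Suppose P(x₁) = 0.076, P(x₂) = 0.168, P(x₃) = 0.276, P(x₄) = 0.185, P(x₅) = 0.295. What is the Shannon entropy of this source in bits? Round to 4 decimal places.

H = −Σ pᵢ log₂ pᵢ.
−0.076·log₂(0.076) = 0.2826
−0.168·log₂(0.168) = 0.4323
−0.276·log₂(0.276) = 0.5126
−0.185·log₂(0.185) = 0.4504
−0.295·log₂(0.295) = 0.5196
Sum ≈ 2.1974 → 2.1974 bits.

2.1974 bits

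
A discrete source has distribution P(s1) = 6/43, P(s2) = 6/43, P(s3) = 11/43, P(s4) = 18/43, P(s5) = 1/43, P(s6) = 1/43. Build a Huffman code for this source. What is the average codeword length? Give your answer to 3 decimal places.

2.140 bits/symbol

Repeatedly combine the two least-probable nodes; the expected code length is the sum of the merged weights.
merge 1/43 + 1/43 → 2/43
merge 2/43 + 6/43 → 8/43
merge 6/43 + 8/43 → 14/43
merge 11/43 + 14/43 → 25/43
merge 18/43 + 25/43 → 1
L = 2/43 + 8/43 + 14/43 + 25/43 + 1 = 92/43 ≈ 2.140 bits/symbol.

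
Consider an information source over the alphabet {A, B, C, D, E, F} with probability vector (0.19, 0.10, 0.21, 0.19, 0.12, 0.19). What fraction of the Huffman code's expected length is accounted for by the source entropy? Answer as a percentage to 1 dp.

97.6%

Entropy H = −Σ p log₂ p ≈ 2.5378 bits.
Huffman merges: 1/10+3/25→11/50; 19/100+19/100→19/50; 19/100+21/100→2/5; 11/50+19/50→3/5; 2/5+3/5→1. L = 13/5 ≈ 2.6000.
Efficiency = H/L = 2.5378/2.6000 = 97.6%.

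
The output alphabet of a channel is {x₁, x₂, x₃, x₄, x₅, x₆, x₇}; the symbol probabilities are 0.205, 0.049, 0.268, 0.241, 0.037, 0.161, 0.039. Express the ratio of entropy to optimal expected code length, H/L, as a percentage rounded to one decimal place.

99.3%

Entropy H = −Σ p log₂ p ≈ 2.4685 bits.
Huffman merges: 37/1000+39/1000→19/250; 49/1000+19/250→1/8; 1/8+161/1000→143/500; 41/200+241/1000→223/500; 67/250+143/500→277/500; 223/500+277/500→1. L = 2487/1000 ≈ 2.4870.
Efficiency = H/L = 2.4685/2.4870 = 99.3%.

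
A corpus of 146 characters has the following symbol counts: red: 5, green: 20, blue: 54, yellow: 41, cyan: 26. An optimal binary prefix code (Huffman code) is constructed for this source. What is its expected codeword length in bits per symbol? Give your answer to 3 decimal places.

2.151 bits/symbol

Probabilities are the counts divided by 146.
Repeatedly combine the two least-probable nodes; the expected code length is the sum of the merged weights.
merge 5/146 + 10/73 → 25/146
merge 25/146 + 13/73 → 51/146
merge 41/146 + 51/146 → 46/73
merge 27/73 + 46/73 → 1
L = 25/146 + 51/146 + 46/73 + 1 = 157/73 ≈ 2.151 bits/symbol.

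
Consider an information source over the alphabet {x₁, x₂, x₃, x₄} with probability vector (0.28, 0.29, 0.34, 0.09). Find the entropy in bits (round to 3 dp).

H = −Σ pᵢ log₂ pᵢ.
−0.28·log₂(0.28) = 0.5142
−0.29·log₂(0.29) = 0.5179
−0.34·log₂(0.34) = 0.5292
−0.09·log₂(0.09) = 0.3127
Sum ≈ 1.8740 → 1.874 bits.

1.874 bits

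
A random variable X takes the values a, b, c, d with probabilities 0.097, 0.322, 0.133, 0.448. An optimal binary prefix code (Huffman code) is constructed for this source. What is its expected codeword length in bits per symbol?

Repeatedly combine the two least-probable nodes; the expected code length is the sum of the merged weights.
merge 97/1000 + 133/1000 → 23/100
merge 23/100 + 161/500 → 69/125
merge 56/125 + 69/125 → 1
L = 23/100 + 69/125 + 1 = 891/500 = 1.782 bits/symbol.

1.782 bits/symbol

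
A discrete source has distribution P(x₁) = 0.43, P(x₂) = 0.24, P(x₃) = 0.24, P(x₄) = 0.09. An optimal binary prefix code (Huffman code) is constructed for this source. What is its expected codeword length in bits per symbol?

1.9 bits/symbol

Repeatedly combine the two least-probable nodes; the expected code length is the sum of the merged weights.
merge 9/100 + 6/25 → 33/100
merge 6/25 + 33/100 → 57/100
merge 43/100 + 57/100 → 1
L = 33/100 + 57/100 + 1 = 19/10 = 1.9 bits/symbol.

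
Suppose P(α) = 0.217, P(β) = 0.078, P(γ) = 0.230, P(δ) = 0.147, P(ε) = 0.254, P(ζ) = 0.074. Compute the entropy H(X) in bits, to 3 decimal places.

2.440 bits

H = −Σ pᵢ log₂ pᵢ.
−0.217·log₂(0.217) = 0.4783
−0.078·log₂(0.078) = 0.2871
−0.230·log₂(0.230) = 0.4877
−0.147·log₂(0.147) = 0.4066
−0.254·log₂(0.254) = 0.5022
−0.074·log₂(0.074) = 0.2780
Sum ≈ 2.4398 → 2.440 bits.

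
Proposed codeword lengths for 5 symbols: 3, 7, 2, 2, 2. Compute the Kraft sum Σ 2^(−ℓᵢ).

With common denominator 2^7 = 128: Σ 2^(−ℓᵢ) = 16/128 + 1/128 + 32/128 + 32/128 + 32/128 = 113/128 = 0.8828125.

0.8828125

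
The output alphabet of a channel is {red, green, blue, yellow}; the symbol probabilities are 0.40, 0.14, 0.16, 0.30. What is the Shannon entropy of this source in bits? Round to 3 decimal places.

H = −Σ pᵢ log₂ pᵢ.
−0.40·log₂(0.40) = 0.5288
−0.14·log₂(0.14) = 0.3971
−0.16·log₂(0.16) = 0.4230
−0.30·log₂(0.30) = 0.5211
Sum ≈ 1.8700 → 1.870 bits.

1.870 bits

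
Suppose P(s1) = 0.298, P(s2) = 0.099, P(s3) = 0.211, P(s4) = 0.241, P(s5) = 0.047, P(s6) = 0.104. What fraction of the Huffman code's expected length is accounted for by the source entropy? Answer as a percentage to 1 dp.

Entropy H = −Σ p log₂ p ≈ 2.3661 bits.
Huffman merges: 47/1000+99/1000→73/500; 13/125+73/500→1/4; 211/1000+241/1000→113/250; 1/4+149/500→137/250; 113/250+137/250→1. L = 599/250 ≈ 2.3960.
Efficiency = H/L = 2.3661/2.3960 = 98.8%.

98.8%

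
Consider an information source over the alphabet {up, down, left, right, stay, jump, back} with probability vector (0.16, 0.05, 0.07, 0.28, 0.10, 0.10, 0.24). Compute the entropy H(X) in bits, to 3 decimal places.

H = −Σ pᵢ log₂ pᵢ.
−0.16·log₂(0.16) = 0.4230
−0.05·log₂(0.05) = 0.2161
−0.07·log₂(0.07) = 0.2686
−0.28·log₂(0.28) = 0.5142
−0.10·log₂(0.10) = 0.3322
−0.10·log₂(0.10) = 0.3322
−0.24·log₂(0.24) = 0.4941
Sum ≈ 2.5804 → 2.580 bits.

2.580 bits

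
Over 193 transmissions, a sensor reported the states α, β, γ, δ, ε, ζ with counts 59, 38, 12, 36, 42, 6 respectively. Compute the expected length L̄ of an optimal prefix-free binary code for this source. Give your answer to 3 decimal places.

2.373 bits/symbol

Probabilities are the counts divided by 193.
Repeatedly combine the two least-probable nodes; the expected code length is the sum of the merged weights.
merge 6/193 + 12/193 → 18/193
merge 18/193 + 36/193 → 54/193
merge 38/193 + 42/193 → 80/193
merge 54/193 + 59/193 → 113/193
merge 80/193 + 113/193 → 1
L = 18/193 + 54/193 + 80/193 + 113/193 + 1 = 458/193 ≈ 2.373 bits/symbol.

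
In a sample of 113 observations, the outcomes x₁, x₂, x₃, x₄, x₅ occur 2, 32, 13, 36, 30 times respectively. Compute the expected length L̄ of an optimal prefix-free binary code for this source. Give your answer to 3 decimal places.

Probabilities are the counts divided by 113.
Repeatedly combine the two least-probable nodes; the expected code length is the sum of the merged weights.
merge 2/113 + 13/113 → 15/113
merge 15/113 + 30/113 → 45/113
merge 32/113 + 36/113 → 68/113
merge 45/113 + 68/113 → 1
L = 15/113 + 45/113 + 68/113 + 1 = 241/113 ≈ 2.133 bits/symbol.

2.133 bits/symbol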